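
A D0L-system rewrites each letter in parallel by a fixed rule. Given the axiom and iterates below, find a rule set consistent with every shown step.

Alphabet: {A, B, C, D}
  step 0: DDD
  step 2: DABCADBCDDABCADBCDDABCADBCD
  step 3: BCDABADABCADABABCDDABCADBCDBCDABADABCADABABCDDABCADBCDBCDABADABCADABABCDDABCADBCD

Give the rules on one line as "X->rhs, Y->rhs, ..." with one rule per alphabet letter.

  step 2 ⇒ step 3: DABCADBCDDABCADBCDDABCADBCD ⇒ BCD·ABA·DAB·CAD·ABA·BCD·DAB·CAD·BCD·BCD·ABA·DAB·CAD·ABA·BCD·DAB·CAD·BCD·BCD·ABA·DAB·CAD·ABA·BCD·DAB·CAD·BCD
    A ↦ ABA
    B ↦ DAB
    C ↦ CAD
    D ↦ BCD

A->ABA, B->DAB, C->CAD, D->BCD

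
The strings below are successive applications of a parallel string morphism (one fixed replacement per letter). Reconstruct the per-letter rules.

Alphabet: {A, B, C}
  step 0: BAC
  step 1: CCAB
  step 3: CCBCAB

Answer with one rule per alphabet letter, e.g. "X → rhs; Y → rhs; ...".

  step 0 ⇒ step 1: BAC ⇒ C·CA·B
    A ↦ CA
    B ↦ C
    C ↦ B

A->CA, B->C, C->B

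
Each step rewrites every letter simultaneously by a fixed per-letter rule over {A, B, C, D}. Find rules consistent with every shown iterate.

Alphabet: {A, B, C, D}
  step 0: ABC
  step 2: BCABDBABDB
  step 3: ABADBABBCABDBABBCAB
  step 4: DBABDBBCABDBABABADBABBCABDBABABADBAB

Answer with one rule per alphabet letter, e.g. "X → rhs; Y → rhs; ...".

  step 3 ⇒ step 4: ABADBABBCABDBABBCAB ⇒ DB·AB·DB·BC·AB·DB·AB·AB·A·DB·AB·BC·AB·DB·AB·AB·A·DB·AB
    A ↦ DB
    B ↦ AB
    C ↦ A
    D ↦ BC

A->DB, B->AB, C->A, D->BC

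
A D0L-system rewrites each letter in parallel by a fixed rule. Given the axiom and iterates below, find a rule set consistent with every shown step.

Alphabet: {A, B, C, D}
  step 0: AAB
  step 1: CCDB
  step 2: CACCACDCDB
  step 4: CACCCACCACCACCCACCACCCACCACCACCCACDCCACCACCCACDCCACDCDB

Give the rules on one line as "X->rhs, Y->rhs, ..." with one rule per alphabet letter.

A->C, B->DB, C->CAC, D->DC

  step 1 ⇒ step 2: CCDB ⇒ CAC·CAC·DC·DB
    B ↦ DB
    C ↦ CAC
    D ↦ DC
  step 0 ⇒ step 1: AAB ⇒ C·C·DB
    A ↦ C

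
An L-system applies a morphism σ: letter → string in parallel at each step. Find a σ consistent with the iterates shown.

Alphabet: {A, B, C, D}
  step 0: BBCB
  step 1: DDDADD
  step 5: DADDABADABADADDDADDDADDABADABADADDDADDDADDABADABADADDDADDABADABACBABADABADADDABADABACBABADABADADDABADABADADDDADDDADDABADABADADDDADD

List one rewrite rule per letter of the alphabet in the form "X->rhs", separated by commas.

  step 0 ⇒ step 1: BBCB ⇒ D·D·DAD·D
    B ↦ D
    C ↦ DAD
    A ↦ ABA  (constrained at step 1)
    D ↦ CB  (constrained at step 1)

A->ABA, B->D, C->DAD, D->CB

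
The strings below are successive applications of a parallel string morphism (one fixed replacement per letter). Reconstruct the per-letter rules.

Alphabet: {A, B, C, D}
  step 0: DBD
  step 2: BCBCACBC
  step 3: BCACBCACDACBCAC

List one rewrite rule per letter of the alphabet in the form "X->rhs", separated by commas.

A->D, B->BC, C->AC, D->B

  step 2 ⇒ step 3: BCBCACBC ⇒ BC·AC·BC·AC·D·AC·BC·AC
    A ↦ D
    B ↦ BC
    C ↦ AC
    D ↦ B  (constrained at step 0)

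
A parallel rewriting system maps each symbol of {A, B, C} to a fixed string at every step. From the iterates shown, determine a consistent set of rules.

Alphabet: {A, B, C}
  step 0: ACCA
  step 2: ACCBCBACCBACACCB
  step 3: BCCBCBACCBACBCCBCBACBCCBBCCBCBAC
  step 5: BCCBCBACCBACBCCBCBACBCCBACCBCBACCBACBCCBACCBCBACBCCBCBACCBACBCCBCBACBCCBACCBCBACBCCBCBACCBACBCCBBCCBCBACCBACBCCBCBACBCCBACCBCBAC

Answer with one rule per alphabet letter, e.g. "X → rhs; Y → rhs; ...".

A->BC, B->AC, C->CB

  step 2 ⇒ step 3: ACCBCBACCBACACCB ⇒ BC·CB·CB·AC·CB·AC·BC·CB·CB·AC·BC·CB·BC·CB·CB·AC
    A ↦ BC
    B ↦ AC
    C ↦ CB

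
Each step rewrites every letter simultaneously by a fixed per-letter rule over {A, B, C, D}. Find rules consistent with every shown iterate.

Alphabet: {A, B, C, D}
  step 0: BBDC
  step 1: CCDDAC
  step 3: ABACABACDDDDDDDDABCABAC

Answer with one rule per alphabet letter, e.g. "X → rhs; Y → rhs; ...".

A->AB, B->C, C->AC, D->DD

  step 0 ⇒ step 1: BBDC ⇒ C·C·DD·AC
    B ↦ C
    C ↦ AC
    D ↦ DD
    A ↦ AB  (constrained at step 1)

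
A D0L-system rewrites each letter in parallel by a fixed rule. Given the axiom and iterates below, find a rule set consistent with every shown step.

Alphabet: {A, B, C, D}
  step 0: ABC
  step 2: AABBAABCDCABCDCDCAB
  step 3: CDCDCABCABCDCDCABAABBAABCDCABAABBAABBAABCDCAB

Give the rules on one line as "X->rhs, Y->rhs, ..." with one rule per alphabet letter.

  step 2 ⇒ step 3: AABBAABCDCABCDCDCAB ⇒ CD·CD·CAB·CAB·CD·CD·CAB·AAB·B·AAB·CD·CAB·AAB·B·AAB·B·AAB·CD·CAB
    A ↦ CD
    B ↦ CAB
    C ↦ AAB
    D ↦ B

A->CD, B->CAB, C->AAB, D->B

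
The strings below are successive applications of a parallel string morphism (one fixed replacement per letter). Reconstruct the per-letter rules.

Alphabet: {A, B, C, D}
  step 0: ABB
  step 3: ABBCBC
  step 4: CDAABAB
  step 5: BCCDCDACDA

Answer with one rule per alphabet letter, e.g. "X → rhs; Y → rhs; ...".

  step 4 ⇒ step 5: CDAABAB ⇒ B·C·CD·CD·A·CD·A
    A ↦ CD
    B ↦ A
    C ↦ B
    D ↦ C

A->CD, B->A, C->B, D->C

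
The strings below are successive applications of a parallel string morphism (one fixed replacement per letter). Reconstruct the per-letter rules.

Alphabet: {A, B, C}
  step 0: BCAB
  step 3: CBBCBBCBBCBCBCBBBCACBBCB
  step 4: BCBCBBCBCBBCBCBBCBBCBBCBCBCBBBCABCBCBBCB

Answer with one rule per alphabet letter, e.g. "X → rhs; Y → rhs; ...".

  step 3 ⇒ step 4: CBBCBBCBBCBCBCBBBCACBBCB ⇒ B·CB·CB·B·CB·CB·B·CB·CB·B·CB·B·CB·B·CB·CB·CB·B·BCA·B·CB·CB·B·CB
    A ↦ BCA
    B ↦ CB
    C ↦ B

A->BCA, B->CB, C->B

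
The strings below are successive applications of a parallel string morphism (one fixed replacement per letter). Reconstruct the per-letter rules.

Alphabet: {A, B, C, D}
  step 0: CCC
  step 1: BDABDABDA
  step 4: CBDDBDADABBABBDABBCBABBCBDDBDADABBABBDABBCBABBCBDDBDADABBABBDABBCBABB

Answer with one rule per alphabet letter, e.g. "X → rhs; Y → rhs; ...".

A->CB, B->D, C->BDA, D->ABB

  step 0 ⇒ step 1: CCC ⇒ BDA·BDA·BDA
    C ↦ BDA
    A ↦ CB  (constrained at step 1)
    B ↦ D  (constrained at step 1)
    D ↦ ABB  (constrained at step 1)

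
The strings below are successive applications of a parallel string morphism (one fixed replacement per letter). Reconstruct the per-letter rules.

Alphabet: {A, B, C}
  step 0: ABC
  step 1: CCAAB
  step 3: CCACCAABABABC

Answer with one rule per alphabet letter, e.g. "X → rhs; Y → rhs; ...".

A->C, B->CA, C->AB

  step 0 ⇒ step 1: ABC ⇒ C·CA·AB
    A ↦ C
    B ↦ CA
    C ↦ AB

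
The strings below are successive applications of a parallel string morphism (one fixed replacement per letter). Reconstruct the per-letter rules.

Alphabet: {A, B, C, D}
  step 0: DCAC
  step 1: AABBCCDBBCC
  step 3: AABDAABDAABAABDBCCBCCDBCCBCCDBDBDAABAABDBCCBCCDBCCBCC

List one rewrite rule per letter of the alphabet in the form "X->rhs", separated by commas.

A->DB, B->D, C->BCC, D->AAB

  step 0 ⇒ step 1: DCAC ⇒ AAB·BCC·DB·BCC
    A ↦ DB
    C ↦ BCC
    D ↦ AAB
    B ↦ D  (constrained at step 1)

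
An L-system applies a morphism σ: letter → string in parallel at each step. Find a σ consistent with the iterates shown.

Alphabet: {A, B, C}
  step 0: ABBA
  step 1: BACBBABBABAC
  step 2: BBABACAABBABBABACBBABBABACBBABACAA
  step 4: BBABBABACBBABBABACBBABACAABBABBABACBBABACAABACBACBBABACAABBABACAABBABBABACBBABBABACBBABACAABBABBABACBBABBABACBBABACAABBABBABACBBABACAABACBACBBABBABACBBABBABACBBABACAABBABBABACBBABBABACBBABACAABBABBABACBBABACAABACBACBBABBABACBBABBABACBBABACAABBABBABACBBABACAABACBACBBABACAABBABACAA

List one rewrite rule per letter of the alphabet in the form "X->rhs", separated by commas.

A->BAC, B->BBA, C->AA

  step 1 ⇒ step 2: BACBBABBABAC ⇒ BBA·BAC·AA·BBA·BBA·BAC·BBA·BBA·BAC·BBA·BAC·AA
    A ↦ BAC
    B ↦ BBA
    C ↦ AA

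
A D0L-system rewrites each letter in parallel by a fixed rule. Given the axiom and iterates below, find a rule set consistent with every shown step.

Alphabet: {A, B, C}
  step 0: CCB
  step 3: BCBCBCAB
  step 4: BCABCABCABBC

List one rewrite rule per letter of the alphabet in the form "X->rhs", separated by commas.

  step 3 ⇒ step 4: BCBCBCAB ⇒ BC·A·BC·A·BC·A·B·BC
    A ↦ B
    B ↦ BC
    C ↦ A

A->B, B->BC, C->A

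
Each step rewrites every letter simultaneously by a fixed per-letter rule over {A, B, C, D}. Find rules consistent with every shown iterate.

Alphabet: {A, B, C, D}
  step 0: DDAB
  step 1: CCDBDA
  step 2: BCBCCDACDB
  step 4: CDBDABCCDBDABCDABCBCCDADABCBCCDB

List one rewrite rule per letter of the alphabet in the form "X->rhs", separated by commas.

A->DB, B->DA, C->BC, D->C

  step 1 ⇒ step 2: CCDBDA ⇒ BC·BC·C·DA·C·DB
    A ↦ DB
    B ↦ DA
    C ↦ BC
    D ↦ C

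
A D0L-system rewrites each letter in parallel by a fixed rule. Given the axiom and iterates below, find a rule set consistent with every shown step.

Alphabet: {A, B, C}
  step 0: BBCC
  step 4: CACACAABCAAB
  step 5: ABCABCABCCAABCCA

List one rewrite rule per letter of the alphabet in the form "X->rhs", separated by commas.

A->C, B->A, C->AB

  step 4 ⇒ step 5: CACACAABCAAB ⇒ AB·C·AB·C·AB·C·C·A·AB·C·C·A
    A ↦ C
    B ↦ A
    C ↦ AB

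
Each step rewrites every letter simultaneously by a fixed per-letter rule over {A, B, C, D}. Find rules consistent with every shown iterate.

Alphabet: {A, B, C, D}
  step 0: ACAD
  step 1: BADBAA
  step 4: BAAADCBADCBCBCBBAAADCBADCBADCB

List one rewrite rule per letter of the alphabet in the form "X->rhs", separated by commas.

  step 0 ⇒ step 1: ACAD ⇒ B·AD·B·AA
    A ↦ B
    C ↦ AD
    D ↦ AA
    B ↦ CB  (constrained at step 1)

A->B, B->CB, C->AD, D->AA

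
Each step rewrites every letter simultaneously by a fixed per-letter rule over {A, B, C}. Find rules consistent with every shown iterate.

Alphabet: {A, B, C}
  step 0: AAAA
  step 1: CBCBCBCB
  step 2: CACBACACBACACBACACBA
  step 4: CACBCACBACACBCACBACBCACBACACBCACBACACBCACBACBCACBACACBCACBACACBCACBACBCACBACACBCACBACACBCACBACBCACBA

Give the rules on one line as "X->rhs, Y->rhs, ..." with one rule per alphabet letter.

  step 1 ⇒ step 2: CBCBCBCB ⇒ CA·CBA·CA·CBA·CA·CBA·CA·CBA
    B ↦ CBA
    C ↦ CA
  step 0 ⇒ step 1: AAAA ⇒ CB·CB·CB·CB
    A ↦ CB

A->CB, B->CBA, C->CA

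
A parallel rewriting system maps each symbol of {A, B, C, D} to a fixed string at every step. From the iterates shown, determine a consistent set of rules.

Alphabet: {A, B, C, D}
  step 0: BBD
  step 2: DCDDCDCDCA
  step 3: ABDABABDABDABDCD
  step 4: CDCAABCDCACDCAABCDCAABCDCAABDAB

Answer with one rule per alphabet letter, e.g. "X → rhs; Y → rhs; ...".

A->CD, B->CA, C->D, D->AB

  step 3 ⇒ step 4: ABDABABDABDABDCD ⇒ CD·CA·AB·CD·CA·CD·CA·AB·CD·CA·AB·CD·CA·AB·D·AB
    A ↦ CD
    B ↦ CA
    C ↦ D
    D ↦ AB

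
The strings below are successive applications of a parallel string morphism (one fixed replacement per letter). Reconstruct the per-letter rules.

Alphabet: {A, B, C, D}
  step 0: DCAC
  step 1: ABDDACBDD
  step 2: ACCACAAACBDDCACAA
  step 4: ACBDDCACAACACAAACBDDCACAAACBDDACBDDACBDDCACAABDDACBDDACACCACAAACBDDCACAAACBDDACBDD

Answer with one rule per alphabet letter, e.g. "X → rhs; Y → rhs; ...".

A->AC, B->CAC, C->BDD, D->A

  step 1 ⇒ step 2: ABDDACBDD ⇒ AC·CAC·A·A·AC·BDD·CAC·A·A
    A ↦ AC
    B ↦ CAC
    C ↦ BDD
    D ↦ A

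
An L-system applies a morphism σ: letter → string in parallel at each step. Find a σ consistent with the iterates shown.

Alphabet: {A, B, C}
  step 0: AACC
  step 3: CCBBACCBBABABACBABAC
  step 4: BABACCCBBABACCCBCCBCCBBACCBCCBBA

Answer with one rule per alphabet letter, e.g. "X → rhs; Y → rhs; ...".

  step 3 ⇒ step 4: CCBBACCBBABABACBABAC ⇒ BA·BA·C·C·CB·BA·BA·C·C·CB·C·CB·C·CB·BA·C·CB·C·CB·BA
    A ↦ CB
    B ↦ C
    C ↦ BA

A->CB, B->C, C->BA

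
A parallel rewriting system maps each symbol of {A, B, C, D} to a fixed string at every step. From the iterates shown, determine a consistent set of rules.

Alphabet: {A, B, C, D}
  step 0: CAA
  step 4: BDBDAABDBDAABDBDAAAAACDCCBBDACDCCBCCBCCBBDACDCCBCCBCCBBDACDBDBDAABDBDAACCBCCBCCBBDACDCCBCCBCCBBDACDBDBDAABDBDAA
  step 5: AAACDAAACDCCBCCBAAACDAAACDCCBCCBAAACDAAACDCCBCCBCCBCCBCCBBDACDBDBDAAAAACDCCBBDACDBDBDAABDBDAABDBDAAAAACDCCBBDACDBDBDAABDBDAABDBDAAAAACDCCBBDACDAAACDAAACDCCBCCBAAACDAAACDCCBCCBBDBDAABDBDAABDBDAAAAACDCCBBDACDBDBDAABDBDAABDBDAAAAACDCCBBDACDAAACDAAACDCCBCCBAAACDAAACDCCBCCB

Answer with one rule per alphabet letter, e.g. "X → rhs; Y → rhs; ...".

  step 4 ⇒ step 5: BDBDAABDBDAABDBDAAAAACDCCBBDACDCCBCCBCCBBDACDCCBCCBCCBBDACDBDBDAABDBDAACCBCCBCCBBDACDCCBCCBCCBBDACDBDBDAABDBDAA ⇒ AA·ACD·AA·ACD·CCB·CCB·AA·ACD·AA·ACD·CCB·CCB·AA·ACD·AA·ACD·CCB·CCB·CCB·CCB·CCB·BD·ACD·BD·BD·AA·AA·ACD·CCB·BD·ACD·BD·BD·AA·BD·BD·AA·BD·BD·AA·AA·ACD·CCB·BD·ACD·BD·BD·AA·BD·BD·AA·BD·BD·AA·AA·ACD·CCB·BD·ACD·AA·ACD·AA·ACD·CCB·CCB·AA·ACD·AA·ACD·CCB·CCB·BD·BD·AA·BD·BD·AA·BD·BD·AA·AA·ACD·CCB·BD·ACD·BD·BD·AA·BD·BD·AA·BD·BD·AA·AA·ACD·CCB·BD·ACD·AA·ACD·AA·ACD·CCB·CCB·AA·ACD·AA·ACD·CCB·CCB
    A ↦ CCB
    B ↦ AA
    C ↦ BD
    D ↦ ACD

A->CCB, B->AA, C->BD, D->ACD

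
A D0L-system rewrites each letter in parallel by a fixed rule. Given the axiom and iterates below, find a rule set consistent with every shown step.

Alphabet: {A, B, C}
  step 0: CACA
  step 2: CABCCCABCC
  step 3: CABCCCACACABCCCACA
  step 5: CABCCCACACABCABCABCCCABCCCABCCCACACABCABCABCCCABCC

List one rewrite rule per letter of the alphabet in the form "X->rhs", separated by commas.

  step 2 ⇒ step 3: CABCCCABCC ⇒ CA·B·CC·CA·CA·CA·B·CC·CA·CA
    A ↦ B
    B ↦ CC
    C ↦ CA

A->B, B->CC, C->CA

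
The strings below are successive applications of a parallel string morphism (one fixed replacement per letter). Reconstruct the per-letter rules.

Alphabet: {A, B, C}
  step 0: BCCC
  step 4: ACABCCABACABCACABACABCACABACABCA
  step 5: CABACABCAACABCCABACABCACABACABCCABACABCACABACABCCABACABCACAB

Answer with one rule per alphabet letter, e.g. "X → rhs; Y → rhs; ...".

A->CAB, B->C, C->A

  step 4 ⇒ step 5: ACABCCABACABCACABACABCACABACABCA ⇒ CAB·A·CAB·C·A·A·CAB·C·CAB·A·CAB·C·A·CAB·A·CAB·C·CAB·A·CAB·C·A·CAB·A·CAB·C·CAB·A·CAB·C·A·CAB
    A ↦ CAB
    B ↦ C
    C ↦ A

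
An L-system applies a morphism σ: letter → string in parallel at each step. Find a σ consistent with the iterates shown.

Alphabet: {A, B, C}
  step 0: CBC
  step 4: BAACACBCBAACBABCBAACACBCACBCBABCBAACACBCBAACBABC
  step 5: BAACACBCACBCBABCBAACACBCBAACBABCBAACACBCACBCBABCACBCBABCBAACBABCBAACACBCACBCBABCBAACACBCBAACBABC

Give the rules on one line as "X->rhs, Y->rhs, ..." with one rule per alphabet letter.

A->AC, B->BA, C->BC

  step 4 ⇒ step 5: BAACACBCBAACBABCBAACACBCACBCBABCBAACACBCBAACBABC ⇒ BA·AC·AC·BC·AC·BC·BA·BC·BA·AC·AC·BC·BA·AC·BA·BC·BA·AC·AC·BC·AC·BC·BA·BC·AC·BC·BA·BC·BA·AC·BA·BC·BA·AC·AC·BC·AC·BC·BA·BC·BA·AC·AC·BC·BA·AC·BA·BC
    A ↦ AC
    B ↦ BA
    C ↦ BC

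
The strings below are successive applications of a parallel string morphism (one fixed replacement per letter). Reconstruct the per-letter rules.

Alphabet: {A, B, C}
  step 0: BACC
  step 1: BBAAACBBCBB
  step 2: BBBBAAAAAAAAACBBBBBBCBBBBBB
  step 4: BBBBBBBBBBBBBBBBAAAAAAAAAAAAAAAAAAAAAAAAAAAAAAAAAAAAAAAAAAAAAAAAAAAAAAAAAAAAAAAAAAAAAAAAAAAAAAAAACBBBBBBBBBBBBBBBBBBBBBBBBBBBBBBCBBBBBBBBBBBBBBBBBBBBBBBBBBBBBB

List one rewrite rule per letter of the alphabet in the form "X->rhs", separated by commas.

  step 1 ⇒ step 2: BBAAACBBCBB ⇒ BB·BB·AAA·AAA·AAA·CBB·BB·BB·CBB·BB·BB
    A ↦ AAA
    B ↦ BB
    C ↦ CBB

A->AAA, B->BB, C->CBB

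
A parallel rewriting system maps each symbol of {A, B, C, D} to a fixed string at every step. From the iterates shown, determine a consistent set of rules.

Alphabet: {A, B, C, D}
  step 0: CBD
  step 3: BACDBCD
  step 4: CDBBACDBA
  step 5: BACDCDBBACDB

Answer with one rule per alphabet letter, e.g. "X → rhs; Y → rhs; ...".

  step 4 ⇒ step 5: CDBBACDBA ⇒ B·A·CD·CD·B·B·A·CD·B
    A ↦ B
    B ↦ CD
    C ↦ B
    D ↦ A

A->B, B->CD, C->B, D->A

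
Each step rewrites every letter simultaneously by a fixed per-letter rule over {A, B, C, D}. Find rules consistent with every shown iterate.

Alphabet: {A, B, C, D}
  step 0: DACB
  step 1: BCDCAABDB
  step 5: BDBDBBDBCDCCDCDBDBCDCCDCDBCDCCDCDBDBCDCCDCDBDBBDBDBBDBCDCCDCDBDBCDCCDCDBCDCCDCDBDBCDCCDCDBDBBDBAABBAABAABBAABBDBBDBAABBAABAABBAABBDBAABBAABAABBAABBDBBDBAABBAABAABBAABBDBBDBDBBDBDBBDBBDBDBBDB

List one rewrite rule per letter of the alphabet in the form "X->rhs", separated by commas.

A->CDC, B->DB, C->AAB, D->B

  step 0 ⇒ step 1: DACB ⇒ B·CDC·AAB·DB
    A ↦ CDC
    B ↦ DB
    C ↦ AAB
    D ↦ B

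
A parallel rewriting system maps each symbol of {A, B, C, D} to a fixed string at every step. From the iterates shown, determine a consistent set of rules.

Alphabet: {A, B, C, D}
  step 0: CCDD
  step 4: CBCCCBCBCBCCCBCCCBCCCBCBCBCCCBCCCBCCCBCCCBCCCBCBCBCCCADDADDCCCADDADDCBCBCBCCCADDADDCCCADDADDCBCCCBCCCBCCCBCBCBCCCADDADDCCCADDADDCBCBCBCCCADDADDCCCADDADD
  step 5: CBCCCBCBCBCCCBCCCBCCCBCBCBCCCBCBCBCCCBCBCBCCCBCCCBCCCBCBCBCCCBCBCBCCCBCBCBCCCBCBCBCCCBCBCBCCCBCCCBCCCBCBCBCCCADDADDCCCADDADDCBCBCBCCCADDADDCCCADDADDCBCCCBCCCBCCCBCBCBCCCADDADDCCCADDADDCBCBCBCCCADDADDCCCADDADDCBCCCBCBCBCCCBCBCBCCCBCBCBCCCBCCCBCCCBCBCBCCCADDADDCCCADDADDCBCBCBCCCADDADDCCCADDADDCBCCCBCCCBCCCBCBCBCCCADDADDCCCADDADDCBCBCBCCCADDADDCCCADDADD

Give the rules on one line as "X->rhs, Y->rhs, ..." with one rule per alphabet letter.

  step 4 ⇒ step 5: CBCCCBCBCBCCCBCCCBCCCBCBCBCCCBCCCBCCCBCCCBCCCBCBCBCCCADDADDCCCADDADDCBCBCBCCCADDADDCCCADDADDCBCCCBCCCBCCCBCBCBCCCADDADDCCCADDADDCBCBCBCCCADDADDCCCADDADD ⇒ CB·CC·CB·CB·CB·CC·CB·CC·CB·CC·CB·CB·CB·CC·CB·CB·CB·CC·CB·CB·CB·CC·CB·CC·CB·CC·CB·CB·CB·CC·CB·CB·CB·CC·CB·CB·CB·CC·CB·CB·CB·CC·CB·CB·CB·CC·CB·CC·CB·CC·CB·CB·CB·CCC·ADD·ADD·CCC·ADD·ADD·CB·CB·CB·CCC·ADD·ADD·CCC·ADD·ADD·CB·CC·CB·CC·CB·CC·CB·CB·CB·CCC·ADD·ADD·CCC·ADD·ADD·CB·CB·CB·CCC·ADD·ADD·CCC·ADD·ADD·CB·CC·CB·CB·CB·CC·CB·CB·CB·CC·CB·CB·CB·CC·CB·CC·CB·CC·CB·CB·CB·CCC·ADD·ADD·CCC·ADD·ADD·CB·CB·CB·CCC·ADD·ADD·CCC·ADD·ADD·CB·CC·CB·CC·CB·CC·CB·CB·CB·CCC·ADD·ADD·CCC·ADD·ADD·CB·CB·CB·CCC·ADD·ADD·CCC·ADD·ADD
    A ↦ CCC
    B ↦ CC
    C ↦ CB
    D ↦ ADD

A->CCC, B->CC, C->CB, D->ADD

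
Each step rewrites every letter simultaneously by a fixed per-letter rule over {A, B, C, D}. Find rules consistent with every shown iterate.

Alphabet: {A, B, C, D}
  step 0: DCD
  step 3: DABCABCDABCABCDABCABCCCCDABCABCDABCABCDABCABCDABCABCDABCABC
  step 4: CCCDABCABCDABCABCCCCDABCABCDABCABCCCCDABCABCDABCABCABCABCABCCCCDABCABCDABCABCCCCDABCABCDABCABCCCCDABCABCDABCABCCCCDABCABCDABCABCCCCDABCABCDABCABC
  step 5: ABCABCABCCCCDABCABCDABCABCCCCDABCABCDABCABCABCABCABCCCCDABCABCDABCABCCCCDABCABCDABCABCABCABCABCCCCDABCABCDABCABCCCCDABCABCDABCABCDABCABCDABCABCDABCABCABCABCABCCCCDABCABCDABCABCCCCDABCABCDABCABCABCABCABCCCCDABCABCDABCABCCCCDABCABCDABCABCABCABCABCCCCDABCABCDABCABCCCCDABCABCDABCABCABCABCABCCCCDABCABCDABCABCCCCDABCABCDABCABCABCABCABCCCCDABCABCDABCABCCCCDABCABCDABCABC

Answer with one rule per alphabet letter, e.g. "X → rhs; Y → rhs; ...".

  step 4 ⇒ step 5: CCCDABCABCDABCABCCCCDABCABCDABCABCCCCDABCABCDABCABCABCABCABCCCCDABCABCDABCABCCCCDABCABCDABCABCCCCDABCABCDABCABCCCCDABCABCDABCABCCCCDABCABCDABCABC ⇒ ABC·ABC·ABC·CCC·DA·BC·ABC·DA·BC·ABC·CCC·DA·BC·ABC·DA·BC·ABC·ABC·ABC·ABC·CCC·DA·BC·ABC·DA·BC·ABC·CCC·DA·BC·ABC·DA·BC·ABC·ABC·ABC·ABC·CCC·DA·BC·ABC·DA·BC·ABC·CCC·DA·BC·ABC·DA·BC·ABC·DA·BC·ABC·DA·BC·ABC·DA·BC·ABC·ABC·ABC·ABC·CCC·DA·BC·ABC·DA·BC·ABC·CCC·DA·BC·ABC·DA·BC·ABC·ABC·ABC·ABC·CCC·DA·BC·ABC·DA·BC·ABC·CCC·DA·BC·ABC·DA·BC·ABC·ABC·ABC·ABC·CCC·DA·BC·ABC·DA·BC·ABC·CCC·DA·BC·ABC·DA·BC·ABC·ABC·ABC·ABC·CCC·DA·BC·ABC·DA·BC·ABC·CCC·DA·BC·ABC·DA·BC·ABC·ABC·ABC·ABC·CCC·DA·BC·ABC·DA·BC·ABC·CCC·DA·BC·ABC·DA·BC·ABC
    A ↦ DA
    B ↦ BC
    C ↦ ABC
    D ↦ CCC

A->DA, B->BC, C->ABC, D->CCC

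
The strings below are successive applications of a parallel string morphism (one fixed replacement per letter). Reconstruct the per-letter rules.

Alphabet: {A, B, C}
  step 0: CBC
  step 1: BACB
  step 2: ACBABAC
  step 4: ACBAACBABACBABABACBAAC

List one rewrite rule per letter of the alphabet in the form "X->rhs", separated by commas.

  step 1 ⇒ step 2: BACB ⇒ AC·BA·B·AC
    A ↦ BA
    B ↦ AC
    C ↦ B

A->BA, B->AC, C->B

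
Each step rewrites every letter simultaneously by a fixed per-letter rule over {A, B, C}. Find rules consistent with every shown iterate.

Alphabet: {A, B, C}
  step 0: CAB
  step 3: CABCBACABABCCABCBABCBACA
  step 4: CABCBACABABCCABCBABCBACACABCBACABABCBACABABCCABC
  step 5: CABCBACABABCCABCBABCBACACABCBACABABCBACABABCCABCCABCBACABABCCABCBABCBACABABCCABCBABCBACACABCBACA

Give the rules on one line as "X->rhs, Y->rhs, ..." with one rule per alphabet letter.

  step 4 ⇒ step 5: CABCBACABABCCABCBABCBACACABCBACABABCBACABABCCABC ⇒ CA·BC·BA·CA·BA·BC·CA·BC·BA·BC·BA·CA·CA·BC·BA·CA·BA·BC·BA·CA·BA·BC·CA·BC·CA·BC·BA·CA·BA·BC·CA·BC·BA·BC·BA·CA·BA·BC·CA·BC·BA·BC·BA·CA·CA·BC·BA·CA
    A ↦ BC
    B ↦ BA
    C ↦ CA

A->BC, B->BA, C->CA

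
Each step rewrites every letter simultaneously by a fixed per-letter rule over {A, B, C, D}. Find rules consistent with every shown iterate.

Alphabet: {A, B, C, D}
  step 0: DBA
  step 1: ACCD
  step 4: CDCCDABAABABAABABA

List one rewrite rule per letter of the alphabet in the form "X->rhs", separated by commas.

  step 0 ⇒ step 1: DBA ⇒ A·C·CD
    A ↦ CD
    B ↦ C
    D ↦ A
    C ↦ AB  (constrained at step 1)

A->CD, B->C, C->AB, D->A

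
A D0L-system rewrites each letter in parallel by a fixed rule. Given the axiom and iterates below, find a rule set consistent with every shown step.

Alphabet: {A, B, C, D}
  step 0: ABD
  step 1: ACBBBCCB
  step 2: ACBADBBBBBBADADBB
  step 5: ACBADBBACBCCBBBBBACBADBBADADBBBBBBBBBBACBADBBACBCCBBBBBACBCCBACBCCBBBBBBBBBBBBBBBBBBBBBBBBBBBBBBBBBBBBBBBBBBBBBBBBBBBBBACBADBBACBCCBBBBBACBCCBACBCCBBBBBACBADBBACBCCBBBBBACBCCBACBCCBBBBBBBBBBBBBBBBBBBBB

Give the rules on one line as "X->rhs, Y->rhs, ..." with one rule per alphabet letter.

  step 1 ⇒ step 2: ACBBBCCB ⇒ ACB·AD·BB·BB·BB·AD·AD·BB
    A ↦ ACB
    B ↦ BB
    C ↦ AD
  step 0 ⇒ step 1: ABD ⇒ ACB·BB·CCB
    D ↦ CCB

A->ACB, B->BB, C->AD, D->CCB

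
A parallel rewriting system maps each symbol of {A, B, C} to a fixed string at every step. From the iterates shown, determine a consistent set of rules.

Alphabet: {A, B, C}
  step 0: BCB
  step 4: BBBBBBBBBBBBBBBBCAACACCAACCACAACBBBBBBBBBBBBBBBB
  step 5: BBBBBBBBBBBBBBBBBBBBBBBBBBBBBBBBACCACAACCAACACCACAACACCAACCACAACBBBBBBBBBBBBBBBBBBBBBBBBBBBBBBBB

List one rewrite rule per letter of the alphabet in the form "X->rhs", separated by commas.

  step 4 ⇒ step 5: BBBBBBBBBBBBBBBBCAACACCAACCACAACBBBBBBBBBBBBBBBB ⇒ BB·BB·BB·BB·BB·BB·BB·BB·BB·BB·BB·BB·BB·BB·BB·BB·AC·CA·CA·AC·CA·AC·AC·CA·CA·AC·AC·CA·AC·CA·CA·AC·BB·BB·BB·BB·BB·BB·BB·BB·BB·BB·BB·BB·BB·BB·BB·BB
    A ↦ CA
    B ↦ BB
    C ↦ AC

A->CA, B->BB, C->AC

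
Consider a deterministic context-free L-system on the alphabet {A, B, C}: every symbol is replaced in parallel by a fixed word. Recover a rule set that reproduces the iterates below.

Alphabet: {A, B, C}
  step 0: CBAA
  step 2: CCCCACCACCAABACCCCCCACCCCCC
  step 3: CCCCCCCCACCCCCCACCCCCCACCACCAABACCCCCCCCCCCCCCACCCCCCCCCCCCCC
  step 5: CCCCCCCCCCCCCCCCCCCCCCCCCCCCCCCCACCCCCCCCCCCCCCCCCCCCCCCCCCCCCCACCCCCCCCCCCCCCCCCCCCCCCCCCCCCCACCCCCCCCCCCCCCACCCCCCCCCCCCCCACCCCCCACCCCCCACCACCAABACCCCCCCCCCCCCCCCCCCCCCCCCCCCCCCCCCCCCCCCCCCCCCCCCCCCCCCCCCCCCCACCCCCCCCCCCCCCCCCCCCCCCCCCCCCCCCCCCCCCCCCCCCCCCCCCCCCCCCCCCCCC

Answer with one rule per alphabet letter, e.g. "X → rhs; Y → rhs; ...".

A->ACC, B->AAB, C->CC

  step 2 ⇒ step 3: CCCCACCACCAABACCCCCCACCCCCC ⇒ CC·CC·CC·CC·ACC·CC·CC·ACC·CC·CC·ACC·ACC·AAB·ACC·CC·CC·CC·CC·CC·CC·ACC·CC·CC·CC·CC·CC·CC
    A ↦ ACC
    B ↦ AAB
    C ↦ CC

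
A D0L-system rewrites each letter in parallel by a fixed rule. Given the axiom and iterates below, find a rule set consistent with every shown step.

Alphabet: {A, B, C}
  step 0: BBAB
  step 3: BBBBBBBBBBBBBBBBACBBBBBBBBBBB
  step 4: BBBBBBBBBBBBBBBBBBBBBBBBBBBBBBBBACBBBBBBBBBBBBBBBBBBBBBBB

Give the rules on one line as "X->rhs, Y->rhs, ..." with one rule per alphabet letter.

A->AC, B->BB, C->B

  step 3 ⇒ step 4: BBBBBBBBBBBBBBBBACBBBBBBBBBBB ⇒ BB·BB·BB·BB·BB·BB·BB·BB·BB·BB·BB·BB·BB·BB·BB·BB·AC·B·BB·BB·BB·BB·BB·BB·BB·BB·BB·BB·BB
    A ↦ AC
    B ↦ BB
    C ↦ B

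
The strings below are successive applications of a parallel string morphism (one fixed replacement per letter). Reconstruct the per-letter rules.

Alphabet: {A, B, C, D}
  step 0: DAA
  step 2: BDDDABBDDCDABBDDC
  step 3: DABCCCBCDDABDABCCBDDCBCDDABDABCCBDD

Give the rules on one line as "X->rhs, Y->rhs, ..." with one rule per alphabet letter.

A->BCD, B->DAB, C->BDD, D->C

  step 2 ⇒ step 3: BDDDABBDDCDABBDDC ⇒ DAB·C·C·C·BCD·DAB·DAB·C·C·BDD·C·BCD·DAB·DAB·C·C·BDD
    A ↦ BCD
    B ↦ DAB
    C ↦ BDD
    D ↦ C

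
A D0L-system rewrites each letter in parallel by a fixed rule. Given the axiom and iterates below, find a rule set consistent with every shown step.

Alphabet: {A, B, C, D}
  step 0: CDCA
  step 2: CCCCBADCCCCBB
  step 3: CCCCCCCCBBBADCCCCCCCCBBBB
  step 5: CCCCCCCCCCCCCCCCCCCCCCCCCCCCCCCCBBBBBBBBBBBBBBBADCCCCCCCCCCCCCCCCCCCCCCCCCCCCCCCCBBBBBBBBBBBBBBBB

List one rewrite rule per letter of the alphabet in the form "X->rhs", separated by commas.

  step 2 ⇒ step 3: CCCCBADCCCCBB ⇒ CC·CC·CC·CC·BB·B·AD·CC·CC·CC·CC·BB·BB
    A ↦ B
    B ↦ BB
    C ↦ CC
    D ↦ AD

A->B, B->BB, C->CC, D->AD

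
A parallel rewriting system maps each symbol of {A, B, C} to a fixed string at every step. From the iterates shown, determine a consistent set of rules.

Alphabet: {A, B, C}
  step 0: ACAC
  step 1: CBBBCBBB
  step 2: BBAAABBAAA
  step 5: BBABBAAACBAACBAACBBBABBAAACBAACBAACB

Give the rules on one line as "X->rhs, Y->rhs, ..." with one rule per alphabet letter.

  step 1 ⇒ step 2: CBBBCBBB ⇒ BB·A·A·A·BB·A·A·A
    B ↦ A
    C ↦ BB
  step 0 ⇒ step 1: ACAC ⇒ CB·BB·CB·BB
    A ↦ CB

A->CB, B->A, C->BB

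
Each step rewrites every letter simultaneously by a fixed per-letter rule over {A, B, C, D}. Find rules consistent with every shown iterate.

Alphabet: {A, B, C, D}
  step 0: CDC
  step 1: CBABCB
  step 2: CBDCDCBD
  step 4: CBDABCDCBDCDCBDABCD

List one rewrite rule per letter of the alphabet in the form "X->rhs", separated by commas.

  step 1 ⇒ step 2: CBABCB ⇒ CB·D·C·D·CB·D
    A ↦ C
    B ↦ D
    C ↦ CB
  step 0 ⇒ step 1: CDC ⇒ CB·AB·CB
    D ↦ AB

A->C, B->D, C->CB, D->AB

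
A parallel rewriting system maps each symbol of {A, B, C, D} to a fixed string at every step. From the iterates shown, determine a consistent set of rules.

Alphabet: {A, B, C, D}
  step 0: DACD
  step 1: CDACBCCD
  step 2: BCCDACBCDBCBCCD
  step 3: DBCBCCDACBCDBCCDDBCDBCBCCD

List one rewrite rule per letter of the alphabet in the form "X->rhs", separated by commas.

  step 2 ⇒ step 3: BCCDACBCDBCBCCD ⇒ D·BC·BC·CD·AC·BC·D·BC·CD·D·BC·D·BC·BC·CD
    A ↦ AC
    B ↦ D
    C ↦ BC
    D ↦ CD

A->AC, B->D, C->BC, D->CD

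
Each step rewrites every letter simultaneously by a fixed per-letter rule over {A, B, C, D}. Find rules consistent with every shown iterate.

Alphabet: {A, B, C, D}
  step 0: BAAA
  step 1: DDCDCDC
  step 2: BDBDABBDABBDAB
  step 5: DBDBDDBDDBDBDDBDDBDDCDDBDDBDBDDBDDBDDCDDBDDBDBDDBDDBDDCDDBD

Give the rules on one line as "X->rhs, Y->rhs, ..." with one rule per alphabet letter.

  step 1 ⇒ step 2: DDCDCDC ⇒ BD·BD·AB·BD·AB·BD·AB
    C ↦ AB
    D ↦ BD
  step 0 ⇒ step 1: BAAA ⇒ D·DC·DC·DC
    A ↦ DC
  step 0 ⇒ step 1: BAAA ⇒ D·DC·DC·DC
    B ↦ D

A->DC, B->D, C->AB, D->BD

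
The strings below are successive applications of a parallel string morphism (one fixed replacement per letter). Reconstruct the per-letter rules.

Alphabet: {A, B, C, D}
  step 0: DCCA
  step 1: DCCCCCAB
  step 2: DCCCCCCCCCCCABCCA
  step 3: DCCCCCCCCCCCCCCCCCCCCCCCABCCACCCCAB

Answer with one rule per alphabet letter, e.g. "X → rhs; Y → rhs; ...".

A->AB, B->CCA, C->CC, D->DC

  step 2 ⇒ step 3: DCCCCCCCCCCCABCCA ⇒ DC·CC·CC·CC·CC·CC·CC·CC·CC·CC·CC·CC·AB·CCA·CC·CC·AB
    A ↦ AB
    B ↦ CCA
    C ↦ CC
    D ↦ DC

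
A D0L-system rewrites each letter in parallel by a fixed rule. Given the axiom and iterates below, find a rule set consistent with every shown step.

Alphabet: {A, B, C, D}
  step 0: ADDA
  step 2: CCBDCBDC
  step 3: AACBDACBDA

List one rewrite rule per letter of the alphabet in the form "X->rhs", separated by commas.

A->B, B->C, C->A, D->BD

  step 2 ⇒ step 3: CCBDCBDC ⇒ A·A·C·BD·A·C·BD·A
    B ↦ C
    C ↦ A
    D ↦ BD
    A ↦ B  (constrained at step 0)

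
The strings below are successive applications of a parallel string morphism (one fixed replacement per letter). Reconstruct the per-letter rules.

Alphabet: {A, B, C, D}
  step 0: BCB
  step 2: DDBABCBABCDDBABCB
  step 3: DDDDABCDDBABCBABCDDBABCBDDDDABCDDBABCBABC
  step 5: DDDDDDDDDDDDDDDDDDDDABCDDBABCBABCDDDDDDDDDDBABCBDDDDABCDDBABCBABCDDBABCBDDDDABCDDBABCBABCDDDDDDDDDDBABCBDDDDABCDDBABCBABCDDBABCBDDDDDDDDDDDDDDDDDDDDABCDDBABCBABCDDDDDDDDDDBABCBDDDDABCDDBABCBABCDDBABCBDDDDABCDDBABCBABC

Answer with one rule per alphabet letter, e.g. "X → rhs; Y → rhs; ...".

  step 2 ⇒ step 3: DDBABCBABCDDBABCB ⇒ DD·DD·ABC·DDB·ABC·B·ABC·DDB·ABC·B·DD·DD·ABC·DDB·ABC·B·ABC
    A ↦ DDB
    B ↦ ABC
    C ↦ B
    D ↦ DD

A->DDB, B->ABC, C->B, D->DD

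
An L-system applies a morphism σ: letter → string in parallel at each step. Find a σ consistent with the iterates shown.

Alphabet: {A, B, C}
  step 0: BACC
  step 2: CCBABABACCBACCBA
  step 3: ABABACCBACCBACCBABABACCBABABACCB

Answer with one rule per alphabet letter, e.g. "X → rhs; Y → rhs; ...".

  step 2 ⇒ step 3: CCBABABACCBACCBA ⇒ AB·AB·A·CCB·A·CCB·A·CCB·AB·AB·A·CCB·AB·AB·A·CCB
    A ↦ CCB
    B ↦ A
    C ↦ AB

A->CCB, B->A, C->AB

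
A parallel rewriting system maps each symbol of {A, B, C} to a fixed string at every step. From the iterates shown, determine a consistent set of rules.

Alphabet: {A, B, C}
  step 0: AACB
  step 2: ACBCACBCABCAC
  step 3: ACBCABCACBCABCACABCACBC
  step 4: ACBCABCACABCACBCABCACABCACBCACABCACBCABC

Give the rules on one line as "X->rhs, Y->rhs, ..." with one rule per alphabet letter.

A->AC, B->A, C->BC

  step 3 ⇒ step 4: ACBCABCACBCABCACABCACBC ⇒ AC·BC·A·BC·AC·A·BC·AC·BC·A·BC·AC·A·BC·AC·BC·AC·A·BC·AC·BC·A·BC
    A ↦ AC
    B ↦ A
    C ↦ BC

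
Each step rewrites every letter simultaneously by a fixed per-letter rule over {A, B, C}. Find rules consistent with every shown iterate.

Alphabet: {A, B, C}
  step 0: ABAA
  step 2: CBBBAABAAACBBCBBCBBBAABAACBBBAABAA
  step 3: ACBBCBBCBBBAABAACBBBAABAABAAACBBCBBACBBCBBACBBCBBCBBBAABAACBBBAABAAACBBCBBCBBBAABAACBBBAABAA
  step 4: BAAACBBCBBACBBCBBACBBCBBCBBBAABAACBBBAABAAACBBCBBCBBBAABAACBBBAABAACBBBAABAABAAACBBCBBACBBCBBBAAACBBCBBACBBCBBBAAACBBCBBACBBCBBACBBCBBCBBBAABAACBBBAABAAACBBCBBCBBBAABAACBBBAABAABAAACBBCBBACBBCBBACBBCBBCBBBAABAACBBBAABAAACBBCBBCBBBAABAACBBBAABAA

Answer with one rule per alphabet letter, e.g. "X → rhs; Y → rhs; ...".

  step 3 ⇒ step 4: ACBBCBBCBBBAABAACBBBAABAABAAACBBCBBACBBCBBACBBCBBCBBBAABAACBBBAABAAACBBCBBCBBBAABAACBBBAABAA ⇒ BAA·A·CBB·CBB·A·CBB·CBB·A·CBB·CBB·CBB·BAA·BAA·CBB·BAA·BAA·A·CBB·CBB·CBB·BAA·BAA·CBB·BAA·BAA·CBB·BAA·BAA·BAA·A·CBB·CBB·A·CBB·CBB·BAA·A·CBB·CBB·A·CBB·CBB·BAA·A·CBB·CBB·A·CBB·CBB·A·CBB·CBB·CBB·BAA·BAA·CBB·BAA·BAA·A·CBB·CBB·CBB·BAA·BAA·CBB·BAA·BAA·BAA·A·CBB·CBB·A·CBB·CBB·A·CBB·CBB·CBB·BAA·BAA·CBB·BAA·BAA·A·CBB·CBB·CBB·BAA·BAA·CBB·BAA·BAA
    A ↦ BAA
    B ↦ CBB
    C ↦ A

A->BAA, B->CBB, C->A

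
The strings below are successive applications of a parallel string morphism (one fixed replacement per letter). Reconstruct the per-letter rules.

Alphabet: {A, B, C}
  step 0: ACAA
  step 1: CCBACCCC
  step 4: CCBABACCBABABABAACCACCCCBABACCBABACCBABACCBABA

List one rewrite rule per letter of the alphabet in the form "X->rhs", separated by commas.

A->CC, B->A, C->BA

  step 0 ⇒ step 1: ACAA ⇒ CC·BA·CC·CC
    A ↦ CC
    C ↦ BA
    B ↦ A  (constrained at step 1)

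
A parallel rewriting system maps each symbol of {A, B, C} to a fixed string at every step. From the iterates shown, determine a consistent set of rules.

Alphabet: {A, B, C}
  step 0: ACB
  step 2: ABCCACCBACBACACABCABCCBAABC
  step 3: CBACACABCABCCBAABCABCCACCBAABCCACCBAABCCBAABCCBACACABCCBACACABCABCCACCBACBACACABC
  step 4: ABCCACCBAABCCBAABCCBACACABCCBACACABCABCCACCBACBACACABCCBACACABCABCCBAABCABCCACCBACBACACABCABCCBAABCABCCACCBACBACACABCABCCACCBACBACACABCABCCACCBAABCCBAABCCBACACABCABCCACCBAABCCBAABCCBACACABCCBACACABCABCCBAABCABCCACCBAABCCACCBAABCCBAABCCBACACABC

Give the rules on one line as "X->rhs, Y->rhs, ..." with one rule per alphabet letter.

A->CBA, B->CAC, C->ABC

  step 3 ⇒ step 4: CBACACABCABCCBAABCABCCACCBAABCCACCBAABCCBAABCCBACACABCCBACACABCABCCACCBACBACACABC ⇒ ABC·CAC·CBA·ABC·CBA·ABC·CBA·CAC·ABC·CBA·CAC·ABC·ABC·CAC·CBA·CBA·CAC·ABC·CBA·CAC·ABC·ABC·CBA·ABC·ABC·CAC·CBA·CBA·CAC·ABC·ABC·CBA·ABC·ABC·CAC·CBA·CBA·CAC·ABC·ABC·CAC·CBA·CBA·CAC·ABC·ABC·CAC·CBA·ABC·CBA·ABC·CBA·CAC·ABC·ABC·CAC·CBA·ABC·CBA·ABC·CBA·CAC·ABC·CBA·CAC·ABC·ABC·CBA·ABC·ABC·CAC·CBA·ABC·CAC·CBA·ABC·CBA·ABC·CBA·CAC·ABC
    A ↦ CBA
    B ↦ CAC
    C ↦ ABC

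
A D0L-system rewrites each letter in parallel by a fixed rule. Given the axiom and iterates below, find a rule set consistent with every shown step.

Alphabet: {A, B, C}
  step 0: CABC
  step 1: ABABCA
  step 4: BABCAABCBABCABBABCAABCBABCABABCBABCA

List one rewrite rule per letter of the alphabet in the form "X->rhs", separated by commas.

  step 0 ⇒ step 1: CABC ⇒ A·B·ABC·A
    A ↦ B
    B ↦ ABC
    C ↦ A

A->B, B->ABC, C->A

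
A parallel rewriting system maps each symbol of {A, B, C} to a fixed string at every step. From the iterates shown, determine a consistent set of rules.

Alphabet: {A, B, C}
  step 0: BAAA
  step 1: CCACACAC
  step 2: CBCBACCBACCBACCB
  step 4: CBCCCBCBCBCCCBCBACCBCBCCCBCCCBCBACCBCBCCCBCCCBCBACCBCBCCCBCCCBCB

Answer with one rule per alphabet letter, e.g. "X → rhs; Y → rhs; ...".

A->AC, B->CC, C->CB

  step 1 ⇒ step 2: CCACACAC ⇒ CB·CB·AC·CB·AC·CB·AC·CB
    A ↦ AC
    C ↦ CB
  step 0 ⇒ step 1: BAAA ⇒ CC·AC·AC·AC
    B ↦ CC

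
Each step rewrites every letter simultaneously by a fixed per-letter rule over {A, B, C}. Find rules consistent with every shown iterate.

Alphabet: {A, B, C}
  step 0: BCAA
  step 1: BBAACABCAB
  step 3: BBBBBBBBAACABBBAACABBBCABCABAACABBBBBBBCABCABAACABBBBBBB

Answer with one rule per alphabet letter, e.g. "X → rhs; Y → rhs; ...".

  step 0 ⇒ step 1: BCAA ⇒ BB·AA·CAB·CAB
    A ↦ CAB
    B ↦ BB
    C ↦ AA

A->CAB, B->BB, C->AA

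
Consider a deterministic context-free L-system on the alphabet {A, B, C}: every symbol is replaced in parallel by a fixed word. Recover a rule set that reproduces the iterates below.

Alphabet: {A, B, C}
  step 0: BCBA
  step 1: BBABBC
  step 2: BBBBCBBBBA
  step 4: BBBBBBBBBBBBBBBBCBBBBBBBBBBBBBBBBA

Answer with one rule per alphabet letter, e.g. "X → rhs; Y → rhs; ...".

A->C, B->BB, C->A

  step 1 ⇒ step 2: BBABBC ⇒ BB·BB·C·BB·BB·A
    A ↦ C
    B ↦ BB
    C ↦ A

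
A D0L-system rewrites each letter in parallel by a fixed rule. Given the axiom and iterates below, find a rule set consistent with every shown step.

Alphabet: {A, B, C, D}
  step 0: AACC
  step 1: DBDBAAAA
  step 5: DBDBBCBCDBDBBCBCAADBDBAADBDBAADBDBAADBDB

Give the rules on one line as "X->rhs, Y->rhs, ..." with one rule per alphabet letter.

  step 0 ⇒ step 1: AACC ⇒ DB·DB·AA·AA
    A ↦ DB
    C ↦ AA
    B ↦ C  (constrained at step 1)
    D ↦ B  (constrained at step 1)

A->DB, B->C, C->AA, D->B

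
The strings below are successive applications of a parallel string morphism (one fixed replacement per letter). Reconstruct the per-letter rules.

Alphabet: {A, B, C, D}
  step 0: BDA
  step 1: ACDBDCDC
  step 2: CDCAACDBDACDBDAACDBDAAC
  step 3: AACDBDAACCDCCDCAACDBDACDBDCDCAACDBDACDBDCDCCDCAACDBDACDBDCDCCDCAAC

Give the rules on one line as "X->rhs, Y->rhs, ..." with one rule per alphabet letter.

A->CDC, B->AC, C->AAC, D->DBD

  step 2 ⇒ step 3: CDCAACDBDACDBDAACDBDAAC ⇒ AAC·DBD·AAC·CDC·CDC·AAC·DBD·AC·DBD·CDC·AAC·DBD·AC·DBD·CDC·CDC·AAC·DBD·AC·DBD·CDC·CDC·AAC
    A ↦ CDC
    B ↦ AC
    C ↦ AAC
    D ↦ DBD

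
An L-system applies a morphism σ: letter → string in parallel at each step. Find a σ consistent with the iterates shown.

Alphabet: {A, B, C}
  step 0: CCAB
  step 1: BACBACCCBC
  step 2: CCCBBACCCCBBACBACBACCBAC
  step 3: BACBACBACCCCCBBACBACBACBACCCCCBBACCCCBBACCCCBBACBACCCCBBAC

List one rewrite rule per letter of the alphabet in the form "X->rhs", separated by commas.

A->CCB, B->C, C->BAC

  step 2 ⇒ step 3: CCCBBACCCCBBACBACBACCBAC ⇒ BAC·BAC·BAC·C·C·CCB·BAC·BAC·BAC·BAC·C·C·CCB·BAC·C·CCB·BAC·C·CCB·BAC·BAC·C·CCB·BAC
    A ↦ CCB
    B ↦ C
    C ↦ BAC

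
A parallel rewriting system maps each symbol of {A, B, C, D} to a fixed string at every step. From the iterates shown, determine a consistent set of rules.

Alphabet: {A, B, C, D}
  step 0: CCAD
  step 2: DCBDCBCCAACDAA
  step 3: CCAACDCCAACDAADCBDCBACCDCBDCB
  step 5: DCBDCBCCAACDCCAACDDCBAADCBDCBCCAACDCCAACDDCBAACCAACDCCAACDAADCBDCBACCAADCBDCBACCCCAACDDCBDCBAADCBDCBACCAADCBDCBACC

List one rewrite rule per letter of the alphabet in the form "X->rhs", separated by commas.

  step 2 ⇒ step 3: DCBDCBCCAACDAA ⇒ CC·A·ACD·CC·A·ACD·A·A·DCB·DCB·A·CC·DCB·DCB
    A ↦ DCB
    B ↦ ACD
    C ↦ A
    D ↦ CC

A->DCB, B->ACD, C->A, D->CC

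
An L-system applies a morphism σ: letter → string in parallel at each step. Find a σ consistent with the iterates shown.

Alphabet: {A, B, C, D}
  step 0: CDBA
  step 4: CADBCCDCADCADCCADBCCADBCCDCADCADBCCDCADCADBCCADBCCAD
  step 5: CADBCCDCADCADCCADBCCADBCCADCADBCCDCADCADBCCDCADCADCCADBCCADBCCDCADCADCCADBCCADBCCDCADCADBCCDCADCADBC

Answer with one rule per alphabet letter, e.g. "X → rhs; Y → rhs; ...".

A->B, B->CD, C->CAD, D->C

  step 4 ⇒ step 5: CADBCCDCADCADCCADBCCADBCCDCADCADBCCDCADCADBCCADBCCAD ⇒ CAD·B·C·CD·CAD·CAD·C·CAD·B·C·CAD·B·C·CAD·CAD·B·C·CD·CAD·CAD·B·C·CD·CAD·CAD·C·CAD·B·C·CAD·B·C·CD·CAD·CAD·C·CAD·B·C·CAD·B·C·CD·CAD·CAD·B·C·CD·CAD·CAD·B·C
    A ↦ B
    B ↦ CD
    C ↦ CAD
    D ↦ C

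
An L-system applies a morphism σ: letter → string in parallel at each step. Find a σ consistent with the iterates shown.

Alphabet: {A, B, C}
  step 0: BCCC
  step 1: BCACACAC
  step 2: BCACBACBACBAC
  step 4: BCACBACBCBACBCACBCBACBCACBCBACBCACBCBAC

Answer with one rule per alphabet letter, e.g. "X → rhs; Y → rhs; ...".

A->B, B->BC, C->AC

  step 1 ⇒ step 2: BCACACAC ⇒ BC·AC·B·AC·B·AC·B·AC
    A ↦ B
    B ↦ BC
    C ↦ AC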